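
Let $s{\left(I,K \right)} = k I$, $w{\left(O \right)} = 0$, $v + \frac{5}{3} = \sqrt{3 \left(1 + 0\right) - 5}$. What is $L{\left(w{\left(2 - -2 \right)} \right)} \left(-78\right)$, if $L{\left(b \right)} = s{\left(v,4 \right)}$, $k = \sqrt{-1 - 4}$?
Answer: $78 \sqrt{10} + 130 i \sqrt{5} \approx 246.66 + 290.69 i$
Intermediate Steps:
$v = - \frac{5}{3} + i \sqrt{2}$ ($v = - \frac{5}{3} + \sqrt{3 \left(1 + 0\right) - 5} = - \frac{5}{3} + \sqrt{3 \cdot 1 - 5} = - \frac{5}{3} + \sqrt{3 - 5} = - \frac{5}{3} + \sqrt{-2} = - \frac{5}{3} + i \sqrt{2} \approx -1.6667 + 1.4142 i$)
$k = i \sqrt{5}$ ($k = \sqrt{-5} = i \sqrt{5} \approx 2.2361 i$)
$s{\left(I,K \right)} = i I \sqrt{5}$ ($s{\left(I,K \right)} = i \sqrt{5} I = i I \sqrt{5}$)
$L{\left(b \right)} = i \sqrt{5} \left(- \frac{5}{3} + i \sqrt{2}\right)$ ($L{\left(b \right)} = i \left(- \frac{5}{3} + i \sqrt{2}\right) \sqrt{5} = i \sqrt{5} \left(- \frac{5}{3} + i \sqrt{2}\right)$)
$L{\left(w{\left(2 - -2 \right)} \right)} \left(-78\right) = \left(- \sqrt{10} - \frac{5 i \sqrt{5}}{3}\right) \left(-78\right) = 78 \sqrt{10} + 130 i \sqrt{5}$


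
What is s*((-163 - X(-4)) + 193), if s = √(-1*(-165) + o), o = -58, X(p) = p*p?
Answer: 14*√107 ≈ 144.82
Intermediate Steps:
X(p) = p²
s = √107 (s = √(-1*(-165) - 58) = √(165 - 58) = √107 ≈ 10.344)
s*((-163 - X(-4)) + 193) = √107*((-163 - 1*(-4)²) + 193) = √107*((-163 - 1*16) + 193) = √107*((-163 - 16) + 193) = √107*(-179 + 193) = √107*14 = 14*√107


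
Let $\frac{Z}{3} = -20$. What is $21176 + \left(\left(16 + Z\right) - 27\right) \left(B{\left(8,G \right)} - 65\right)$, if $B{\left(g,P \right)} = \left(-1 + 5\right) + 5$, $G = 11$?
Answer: $25152$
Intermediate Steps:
$Z = -60$ ($Z = 3 \left(-20\right) = -60$)
$B{\left(g,P \right)} = 9$ ($B{\left(g,P \right)} = 4 + 5 = 9$)
$21176 + \left(\left(16 + Z\right) - 27\right) \left(B{\left(8,G \right)} - 65\right) = 21176 + \left(\left(16 - 60\right) - 27\right) \left(9 - 65\right) = 21176 + \left(-44 - 27\right) \left(-56\right) = 21176 - -3976 = 21176 + 3976 = 25152$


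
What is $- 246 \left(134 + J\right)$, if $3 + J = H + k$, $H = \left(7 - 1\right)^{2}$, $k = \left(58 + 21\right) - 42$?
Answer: $-50184$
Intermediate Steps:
$k = 37$ ($k = 79 - 42 = 37$)
$H = 36$ ($H = 6^{2} = 36$)
$J = 70$ ($J = -3 + \left(36 + 37\right) = -3 + 73 = 70$)
$- 246 \left(134 + J\right) = - 246 \left(134 + 70\right) = \left(-246\right) 204 = -50184$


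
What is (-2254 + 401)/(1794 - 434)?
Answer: -109/80 ≈ -1.3625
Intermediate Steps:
(-2254 + 401)/(1794 - 434) = -1853/1360 = -1853*1/1360 = -109/80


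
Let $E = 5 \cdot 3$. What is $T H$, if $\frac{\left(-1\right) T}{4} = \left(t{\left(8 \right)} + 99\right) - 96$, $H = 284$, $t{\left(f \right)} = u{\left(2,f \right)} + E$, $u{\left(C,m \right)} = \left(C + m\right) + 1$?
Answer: $-32944$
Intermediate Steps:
$E = 15$
$u{\left(C,m \right)} = 1 + C + m$
$t{\left(f \right)} = 18 + f$ ($t{\left(f \right)} = \left(1 + 2 + f\right) + 15 = \left(3 + f\right) + 15 = 18 + f$)
$T = -116$ ($T = - 4 \left(\left(\left(18 + 8\right) + 99\right) - 96\right) = - 4 \left(\left(26 + 99\right) - 96\right) = - 4 \left(125 - 96\right) = \left(-4\right) 29 = -116$)
$T H = \left(-116\right) 284 = -32944$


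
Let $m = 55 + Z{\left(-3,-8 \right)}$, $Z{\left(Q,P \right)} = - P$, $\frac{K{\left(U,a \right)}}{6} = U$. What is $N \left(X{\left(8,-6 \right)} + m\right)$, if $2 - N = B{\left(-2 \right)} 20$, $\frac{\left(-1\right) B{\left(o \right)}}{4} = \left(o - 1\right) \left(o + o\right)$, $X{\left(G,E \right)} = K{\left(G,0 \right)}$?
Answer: $106782$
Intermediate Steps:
$K{\left(U,a \right)} = 6 U$
$X{\left(G,E \right)} = 6 G$
$B{\left(o \right)} = - 8 o \left(-1 + o\right)$ ($B{\left(o \right)} = - 4 \left(o - 1\right) \left(o + o\right) = - 4 \left(-1 + o\right) 2 o = - 4 \cdot 2 o \left(-1 + o\right) = - 8 o \left(-1 + o\right)$)
$N = 962$ ($N = 2 - 8 \left(-2\right) \left(1 - -2\right) 20 = 2 - 8 \left(-2\right) \left(1 + 2\right) 20 = 2 - 8 \left(-2\right) 3 \cdot 20 = 2 - \left(-48\right) 20 = 2 - -960 = 2 + 960 = 962$)
$m = 63$ ($m = 55 - -8 = 55 + 8 = 63$)
$N \left(X{\left(8,-6 \right)} + m\right) = 962 \left(6 \cdot 8 + 63\right) = 962 \left(48 + 63\right) = 962 \cdot 111 = 106782$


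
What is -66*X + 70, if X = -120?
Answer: 7990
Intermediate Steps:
-66*X + 70 = -66*(-120) + 70 = 7920 + 70 = 7990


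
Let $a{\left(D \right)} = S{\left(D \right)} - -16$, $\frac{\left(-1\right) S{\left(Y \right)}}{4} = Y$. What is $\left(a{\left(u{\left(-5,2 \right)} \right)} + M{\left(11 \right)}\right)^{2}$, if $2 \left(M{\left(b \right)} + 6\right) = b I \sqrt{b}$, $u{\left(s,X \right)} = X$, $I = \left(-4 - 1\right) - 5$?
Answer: $33279 - 220 \sqrt{11} \approx 32549.0$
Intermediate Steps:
$S{\left(Y \right)} = - 4 Y$
$I = -10$ ($I = -5 - 5 = -10$)
$M{\left(b \right)} = -6 - 5 b^{\frac{3}{2}}$ ($M{\left(b \right)} = -6 + \frac{b \left(-10\right) \sqrt{b}}{2} = -6 + \frac{- 10 b \sqrt{b}}{2} = -6 + \frac{\left(-10\right) b^{\frac{3}{2}}}{2} = -6 - 5 b^{\frac{3}{2}}$)
$a{\left(D \right)} = 16 - 4 D$ ($a{\left(D \right)} = - 4 D - -16 = - 4 D + 16 = 16 - 4 D$)
$\left(a{\left(u{\left(-5,2 \right)} \right)} + M{\left(11 \right)}\right)^{2} = \left(\left(16 - 8\right) - \left(6 + 5 \cdot 11^{\frac{3}{2}}\right)\right)^{2} = \left(\left(16 - 8\right) - \left(6 + 5 \cdot 11 \sqrt{11}\right)\right)^{2} = \left(8 - \left(6 + 55 \sqrt{11}\right)\right)^{2} = \left(2 - 55 \sqrt{11}\right)^{2}$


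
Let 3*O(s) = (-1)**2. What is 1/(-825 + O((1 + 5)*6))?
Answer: -3/2474 ≈ -0.0012126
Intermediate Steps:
O(s) = 1/3 (O(s) = (1/3)*(-1)**2 = (1/3)*1 = 1/3)
1/(-825 + O((1 + 5)*6)) = 1/(-825 + 1/3) = 1/(-2474/3) = -3/2474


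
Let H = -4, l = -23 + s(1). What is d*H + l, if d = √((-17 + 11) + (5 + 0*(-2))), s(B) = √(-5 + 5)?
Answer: -23 - 4*I ≈ -23.0 - 4.0*I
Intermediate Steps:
s(B) = 0 (s(B) = √0 = 0)
l = -23 (l = -23 + 0 = -23)
d = I (d = √(-6 + (5 + 0)) = √(-6 + 5) = √(-1) = I ≈ 1.0*I)
d*H + l = I*(-4) - 23 = -4*I - 23 = -23 - 4*I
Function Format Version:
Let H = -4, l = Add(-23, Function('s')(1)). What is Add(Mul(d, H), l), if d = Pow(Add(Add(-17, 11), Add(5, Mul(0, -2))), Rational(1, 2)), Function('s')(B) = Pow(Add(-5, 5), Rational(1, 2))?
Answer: Add(-23, Mul(-4, I)) ≈ Add(-23.000, Mul(-4.0000, I))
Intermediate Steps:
Function('s')(B) = 0 (Function('s')(B) = Pow(0, Rational(1, 2)) = 0)
l = -23 (l = Add(-23, 0) = -23)
d = I (d = Pow(Add(-6, Add(5, 0)), Rational(1, 2)) = Pow(Add(-6, 5), Rational(1, 2)) = Pow(-1, Rational(1, 2)) = I ≈ Mul(1.0000, I))
Add(Mul(d, H), l) = Add(Mul(I, -4), -23) = Add(Mul(-4, I), -23) = Add(-23, Mul(-4, I))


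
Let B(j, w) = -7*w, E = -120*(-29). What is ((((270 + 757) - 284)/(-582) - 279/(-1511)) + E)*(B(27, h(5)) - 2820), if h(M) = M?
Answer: -8734468988575/879402 ≈ -9.9323e+6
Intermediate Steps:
E = 3480
((((270 + 757) - 284)/(-582) - 279/(-1511)) + E)*(B(27, h(5)) - 2820) = ((((270 + 757) - 284)/(-582) - 279/(-1511)) + 3480)*(-7*5 - 2820) = (((1027 - 284)*(-1/582) - 279*(-1/1511)) + 3480)*(-35 - 2820) = ((743*(-1/582) + 279/1511) + 3480)*(-2855) = ((-743/582 + 279/1511) + 3480)*(-2855) = (-960295/879402 + 3480)*(-2855) = (3059358665/879402)*(-2855) = -8734468988575/879402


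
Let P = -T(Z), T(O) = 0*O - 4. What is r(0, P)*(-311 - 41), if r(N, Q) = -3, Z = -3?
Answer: 1056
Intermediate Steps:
T(O) = -4 (T(O) = 0 - 4 = -4)
P = 4 (P = -1*(-4) = 4)
r(0, P)*(-311 - 41) = -3*(-311 - 41) = -3*(-352) = 1056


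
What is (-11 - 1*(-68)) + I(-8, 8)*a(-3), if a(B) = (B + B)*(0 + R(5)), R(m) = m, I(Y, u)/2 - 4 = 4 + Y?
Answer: 57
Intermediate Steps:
I(Y, u) = 16 + 2*Y (I(Y, u) = 8 + 2*(4 + Y) = 8 + (8 + 2*Y) = 16 + 2*Y)
a(B) = 10*B (a(B) = (B + B)*(0 + 5) = (2*B)*5 = 10*B)
(-11 - 1*(-68)) + I(-8, 8)*a(-3) = (-11 - 1*(-68)) + (16 + 2*(-8))*(10*(-3)) = (-11 + 68) + (16 - 16)*(-30) = 57 + 0*(-30) = 57 + 0 = 57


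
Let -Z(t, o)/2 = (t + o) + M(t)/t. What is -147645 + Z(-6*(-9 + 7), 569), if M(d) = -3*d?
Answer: -148801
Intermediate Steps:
Z(t, o) = 6 - 2*o - 2*t (Z(t, o) = -2*((t + o) + (-3*t)/t) = -2*((o + t) - 3) = -2*(-3 + o + t) = 6 - 2*o - 2*t)
-147645 + Z(-6*(-9 + 7), 569) = -147645 + (6 - 2*569 - (-12)*(-9 + 7)) = -147645 + (6 - 1138 - (-12)*(-2)) = -147645 + (6 - 1138 - 2*12) = -147645 + (6 - 1138 - 24) = -147645 - 1156 = -148801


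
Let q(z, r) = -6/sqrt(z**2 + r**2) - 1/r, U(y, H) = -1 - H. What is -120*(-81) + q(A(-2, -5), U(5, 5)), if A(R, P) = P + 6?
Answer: 58321/6 - 6*sqrt(37)/37 ≈ 9719.2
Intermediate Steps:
A(R, P) = 6 + P
q(z, r) = -1/r - 6/sqrt(r**2 + z**2) (q(z, r) = -6/sqrt(r**2 + z**2) - 1/r = -1/r - 6/sqrt(r**2 + z**2))
-120*(-81) + q(A(-2, -5), U(5, 5)) = -120*(-81) + (-1/(-1 - 1*5) - 6/sqrt((-1 - 1*5)**2 + (6 - 5)**2)) = 9720 + (-1/(-1 - 5) - 6/sqrt((-1 - 5)**2 + 1**2)) = 9720 + (-1/(-6) - 6/sqrt((-6)**2 + 1)) = 9720 + (-1*(-1/6) - 6/sqrt(36 + 1)) = 9720 + (1/6 - 6*sqrt(37)/37) = 58321/6 - 6*sqrt(37)/37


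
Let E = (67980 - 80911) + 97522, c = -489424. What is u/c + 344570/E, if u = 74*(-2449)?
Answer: 7075804471/1592340984 ≈ 4.4436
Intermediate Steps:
E = 84591 (E = -12931 + 97522 = 84591)
u = -181226
u/c + 344570/E = -181226/(-489424) + 344570/84591 = -181226*(-1/489424) + 344570*(1/84591) = 90613/244712 + 344570/84591 = 7075804471/1592340984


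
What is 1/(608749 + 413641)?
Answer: 1/1022390 ≈ 9.7810e-7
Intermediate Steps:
1/(608749 + 413641) = 1/1022390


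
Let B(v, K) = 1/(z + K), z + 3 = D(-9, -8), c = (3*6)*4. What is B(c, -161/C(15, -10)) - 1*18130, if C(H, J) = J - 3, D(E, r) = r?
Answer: -326327/18 ≈ -18129.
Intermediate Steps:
C(H, J) = -3 + J
c = 72 (c = 18*4 = 72)
z = -11 (z = -3 - 8 = -11)
B(v, K) = 1/(-11 + K)
B(c, -161/C(15, -10)) - 1*18130 = 1/(-11 - 161/(-3 - 10)) - 1*18130 = 1/(-11 - 161/(-13)) - 18130 = 1/(-11 - 161*(-1/13)) - 18130 = 1/(-11 + 161/13) - 18130 = 1/(18/13) - 18130 = 13/18 - 18130 = -326327/18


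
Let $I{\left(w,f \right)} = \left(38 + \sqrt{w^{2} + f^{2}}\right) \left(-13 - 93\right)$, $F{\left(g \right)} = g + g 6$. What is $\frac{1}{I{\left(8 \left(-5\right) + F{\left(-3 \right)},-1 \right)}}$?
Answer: $\frac{19}{120734} - \frac{\sqrt{3722}}{241468} \approx -9.5285 \cdot 10^{-5}$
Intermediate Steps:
$F{\left(g \right)} = 7 g$ ($F{\left(g \right)} = g + 6 g = 7 g$)
$I{\left(w,f \right)} = -4028 - 106 \sqrt{f^{2} + w^{2}}$ ($I{\left(w,f \right)} = \left(38 + \sqrt{f^{2} + w^{2}}\right) \left(-106\right) = -4028 - 106 \sqrt{f^{2} + w^{2}}$)
$\frac{1}{I{\left(8 \left(-5\right) + F{\left(-3 \right)},-1 \right)}} = \frac{1}{-4028 - 106 \sqrt{\left(-1\right)^{2} + \left(8 \left(-5\right) + 7 \left(-3\right)\right)^{2}}} = \frac{1}{-4028 - 106 \sqrt{1 + \left(-40 - 21\right)^{2}}} = \frac{1}{-4028 - 106 \sqrt{1 + \left(-61\right)^{2}}} = \frac{1}{-4028 - 106 \sqrt{1 + 3721}} = \frac{1}{-4028 - 106 \sqrt{3722}}$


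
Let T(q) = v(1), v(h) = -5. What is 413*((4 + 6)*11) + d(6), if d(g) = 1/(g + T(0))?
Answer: 45431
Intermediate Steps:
T(q) = -5
d(g) = 1/(-5 + g) (d(g) = 1/(g - 5) = 1/(-5 + g))
413*((4 + 6)*11) + d(6) = 413*((4 + 6)*11) + 1/(-5 + 6) = 413*(10*11) + 1/1 = 413*110 + 1 = 45430 + 1 = 45431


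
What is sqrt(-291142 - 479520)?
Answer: I*sqrt(770662) ≈ 877.87*I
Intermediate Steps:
sqrt(-291142 - 479520) = sqrt(-770662) = I*sqrt(770662)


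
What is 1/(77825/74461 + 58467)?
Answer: 74461/4353589112 ≈ 1.7103e-5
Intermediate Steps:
1/(77825/74461 + 58467) = 1/(4353589112/74461) = 74461/4353589112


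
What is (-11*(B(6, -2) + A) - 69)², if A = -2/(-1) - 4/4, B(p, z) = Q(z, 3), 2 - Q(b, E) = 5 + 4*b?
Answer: 18225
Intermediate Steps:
Q(b, E) = -3 - 4*b (Q(b, E) = 2 - (5 + 4*b) = 2 + (-5 - 4*b) = -3 - 4*b)
B(p, z) = -3 - 4*z
A = 1 (A = -2*(-1) - 4*¼ = 2 - 1 = 1)
(-11*(B(6, -2) + A) - 69)² = (-11*((-3 - 4*(-2)) + 1) - 69)² = (-11*((-3 + 8) + 1) - 69)² = (-11*(5 + 1) - 69)² = (-11*6 - 69)² = (-66 - 69)² = (-135)² = 18225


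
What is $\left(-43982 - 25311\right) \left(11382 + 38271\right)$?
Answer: $-3440605329$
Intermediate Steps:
$\left(-43982 - 25311\right) \left(11382 + 38271\right) = \left(-69293\right) 49653 = -3440605329$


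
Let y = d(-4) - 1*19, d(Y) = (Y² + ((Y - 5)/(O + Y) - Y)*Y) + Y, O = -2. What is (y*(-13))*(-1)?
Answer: -377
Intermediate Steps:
d(Y) = Y + Y² + Y*(-Y + (-5 + Y)/(-2 + Y)) (d(Y) = (Y² + ((Y - 5)/(-2 + Y) - Y)*Y) + Y = (Y² + ((-5 + Y)/(-2 + Y) - Y)*Y) + Y = (Y² + (-Y + (-5 + Y)/(-2 + Y))*Y) + Y = (Y² + Y*(-Y + (-5 + Y)/(-2 + Y))) + Y = Y + Y² + Y*(-Y + (-5 + Y)/(-2 + Y)))
y = -29 (y = -4*(-7 + 2*(-4))/(-2 - 4) - 1*19 = -4*(-7 - 8)/(-6) - 19 = -4*(-⅙)*(-15) - 19 = -10 - 19 = -29)
(y*(-13))*(-1) = -29*(-13)*(-1) = 377*(-1) = -377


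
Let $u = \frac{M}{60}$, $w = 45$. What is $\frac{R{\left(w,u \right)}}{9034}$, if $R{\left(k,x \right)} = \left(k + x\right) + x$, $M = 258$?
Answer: $\frac{134}{22585} \approx 0.0059331$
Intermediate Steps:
$u = \frac{43}{10}$ ($u = \frac{258}{60} = 258 \cdot \frac{1}{60} = \frac{43}{10} \approx 4.3$)
$R{\left(k,x \right)} = k + 2 x$
$\frac{R{\left(w,u \right)}}{9034} = \frac{45 + 2 \cdot \frac{43}{10}}{9034} = \left(45 + \frac{43}{5}\right) \frac{1}{9034} = \frac{268}{5} \cdot \frac{1}{9034} = \frac{134}{22585}$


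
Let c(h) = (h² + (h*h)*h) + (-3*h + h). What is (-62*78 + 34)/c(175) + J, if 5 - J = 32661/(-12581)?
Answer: 36786205567/4843370475 ≈ 7.5952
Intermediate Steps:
c(h) = h² + h³ - 2*h (c(h) = (h² + h²*h) - 2*h = (h² + h³) - 2*h = h² + h³ - 2*h)
J = 95566/12581 (J = 5 - 32661/(-12581) = 5 - 32661*(-1)/12581 = 5 - 1*(-32661/12581) = 5 + 32661/12581 = 95566/12581 ≈ 7.5961)
(-62*78 + 34)/c(175) + J = (-62*78 + 34)/((175*(-2 + 175 + 175²))) + 95566/12581 = (-4836 + 34)/((175*(-2 + 175 + 30625))) + 95566/12581 = -4802/(175*30798) + 95566/12581 = -4802/5389650 + 95566/12581 = -4802*1/5389650 + 95566/12581 = -343/384975 + 95566/12581 = 36786205567/4843370475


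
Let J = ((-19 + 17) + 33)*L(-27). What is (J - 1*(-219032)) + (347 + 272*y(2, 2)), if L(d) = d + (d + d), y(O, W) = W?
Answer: 217412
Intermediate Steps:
L(d) = 3*d (L(d) = d + 2*d = 3*d)
J = -2511 (J = ((-19 + 17) + 33)*(3*(-27)) = (-2 + 33)*(-81) = 31*(-81) = -2511)
(J - 1*(-219032)) + (347 + 272*y(2, 2)) = (-2511 - 1*(-219032)) + (347 + 272*2) = (-2511 + 219032) + (347 + 544) = 216521 + 891 = 217412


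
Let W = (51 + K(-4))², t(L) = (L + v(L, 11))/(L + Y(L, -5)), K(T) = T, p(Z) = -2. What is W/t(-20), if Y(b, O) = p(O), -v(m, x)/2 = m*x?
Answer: -24299/210 ≈ -115.71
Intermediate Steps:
v(m, x) = -2*m*x
Y(b, O) = -2
t(L) = -21*L/(-2 + L) (t(L) = (L - 2*L*11)/(L - 2) = (L - 22*L)/(-2 + L) = (-21*L)/(-2 + L) = -21*L/(-2 + L))
W = 2209 (W = (51 - 4)² = 47² = 2209)
W/t(-20) = 2209/((-21*(-20)/(-2 - 20))) = 2209/((-21*(-20)/(-22))) = 2209/((-21*(-20)*(-1/22))) = 2209/(-210/11) = 2209*(-11/210) = -24299/210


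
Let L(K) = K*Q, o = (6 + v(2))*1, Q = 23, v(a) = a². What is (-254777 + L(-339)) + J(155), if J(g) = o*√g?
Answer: -262574 + 10*√155 ≈ -2.6245e+5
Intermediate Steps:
o = 10 (o = (6 + 2²)*1 = (6 + 4)*1 = 10*1 = 10)
J(g) = 10*√g
L(K) = 23*K (L(K) = K*23 = 23*K)
(-254777 + L(-339)) + J(155) = (-254777 + 23*(-339)) + 10*√155 = (-254777 - 7797) + 10*√155 = -262574 + 10*√155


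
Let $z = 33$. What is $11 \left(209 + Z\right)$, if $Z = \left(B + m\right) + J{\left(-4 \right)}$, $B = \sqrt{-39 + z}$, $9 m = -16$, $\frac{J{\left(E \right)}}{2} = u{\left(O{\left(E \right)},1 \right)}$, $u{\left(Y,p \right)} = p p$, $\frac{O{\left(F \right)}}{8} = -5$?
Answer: $\frac{20713}{9} + 11 i \sqrt{6} \approx 2301.4 + 26.944 i$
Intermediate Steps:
$O{\left(F \right)} = -40$ ($O{\left(F \right)} = 8 \left(-5\right) = -40$)
$u{\left(Y,p \right)} = p^{2}$
$J{\left(E \right)} = 2$ ($J{\left(E \right)} = 2 \cdot 1^{2} = 2 \cdot 1 = 2$)
$m = - \frac{16}{9}$ ($m = \frac{1}{9} \left(-16\right) = - \frac{16}{9} \approx -1.7778$)
$B = i \sqrt{6}$ ($B = \sqrt{-39 + 33} = \sqrt{-6} = i \sqrt{6} \approx 2.4495 i$)
$Z = \frac{2}{9} + i \sqrt{6}$ ($Z = \left(i \sqrt{6} - \frac{16}{9}\right) + 2 = \left(- \frac{16}{9} + i \sqrt{6}\right) + 2 = \frac{2}{9} + i \sqrt{6} \approx 0.22222 + 2.4495 i$)
$11 \left(209 + Z\right) = 11 \left(209 + \left(\frac{2}{9} + i \sqrt{6}\right)\right) = 11 \left(\frac{1883}{9} + i \sqrt{6}\right) = \frac{20713}{9} + 11 i \sqrt{6}$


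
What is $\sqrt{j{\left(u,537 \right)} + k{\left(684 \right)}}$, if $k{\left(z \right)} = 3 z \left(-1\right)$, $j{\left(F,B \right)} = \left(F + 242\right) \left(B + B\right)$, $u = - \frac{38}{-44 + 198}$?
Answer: $\frac{3 \sqrt{169695218}}{77} \approx 507.53$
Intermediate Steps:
$u = - \frac{19}{77}$ ($u = - \frac{38}{154} = \left(-38\right) \frac{1}{154} = - \frac{19}{77} \approx -0.24675$)
$j{\left(F,B \right)} = 2 B \left(242 + F\right)$ ($j{\left(F,B \right)} = \left(242 + F\right) 2 B = 2 B \left(242 + F\right)$)
$k{\left(z \right)} = - 3 z$
$\sqrt{j{\left(u,537 \right)} + k{\left(684 \right)}} = \sqrt{2 \cdot 537 \left(242 - \frac{19}{77}\right) - 2052} = \sqrt{2 \cdot 537 \cdot \frac{18615}{77} - 2052} = \sqrt{\frac{19992510}{77} - 2052} = \sqrt{\frac{19834506}{77}} = \frac{3 \sqrt{169695218}}{77}$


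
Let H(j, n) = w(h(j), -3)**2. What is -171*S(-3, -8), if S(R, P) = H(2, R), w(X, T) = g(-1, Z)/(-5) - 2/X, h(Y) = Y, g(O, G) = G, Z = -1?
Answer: -2736/25 ≈ -109.44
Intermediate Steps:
w(X, T) = 1/5 - 2/X (w(X, T) = -1/(-5) - 2/X = -1*(-1/5) - 2/X = 1/5 - 2/X)
H(j, n) = (-10 + j)**2/(25*j**2) (H(j, n) = ((-10 + j)/(5*j))**2 = (-10 + j)**2/(25*j**2))
S(R, P) = 16/25 (S(R, P) = (1/25)*(-10 + 2)**2/2**2 = (1/25)*(1/4)*(-8)**2 = (1/25)*(1/4)*64 = 16/25)
-171*S(-3, -8) = -171*16/25 = -2736/25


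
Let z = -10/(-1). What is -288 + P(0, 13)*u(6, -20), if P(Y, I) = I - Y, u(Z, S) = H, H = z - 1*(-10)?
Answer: -28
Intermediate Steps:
z = 10 (z = -10*(-1) = 10)
H = 20 (H = 10 - 1*(-10) = 10 + 10 = 20)
u(Z, S) = 20
-288 + P(0, 13)*u(6, -20) = -288 + (13 - 1*0)*20 = -288 + (13 + 0)*20 = -288 + 13*20 = -288 + 260 = -28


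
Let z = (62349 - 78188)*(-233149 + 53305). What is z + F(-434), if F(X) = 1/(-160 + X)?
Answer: 1692038174903/594 ≈ 2.8485e+9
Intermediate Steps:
z = 2848549116 (z = -15839*(-179844) = 2848549116)
z + F(-434) = 2848549116 + 1/(-160 - 434) = 2848549116 + 1/(-594) = 2848549116 - 1/594 = 1692038174903/594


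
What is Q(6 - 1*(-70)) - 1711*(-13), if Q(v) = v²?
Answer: 28019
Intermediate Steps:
Q(6 - 1*(-70)) - 1711*(-13) = (6 - 1*(-70))² - 1711*(-13) = (6 + 70)² - 1*(-22243) = 76² + 22243 = 5776 + 22243 = 28019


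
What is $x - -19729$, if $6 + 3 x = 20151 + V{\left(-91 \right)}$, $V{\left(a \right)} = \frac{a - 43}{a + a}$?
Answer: $\frac{7219279}{273} \approx 26444.0$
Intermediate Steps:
$V{\left(a \right)} = \frac{-43 + a}{2 a}$
$x = \frac{1833262}{273}$ ($x = -2 + \frac{20151 + \frac{-43 - 91}{2 \left(-91\right)}}{3} = -2 + \frac{20151 + \frac{1}{2} \left(- \frac{1}{91}\right) \left(-134\right)}{3} = -2 + \frac{20151 + \frac{67}{91}}{3} = -2 + \frac{1}{3} \cdot \frac{1833808}{91} = -2 + \frac{1833808}{273} = \frac{1833262}{273} \approx 6715.2$)
$x - -19729 = \frac{1833262}{273} - -19729 = \frac{1833262}{273} + 19729 = \frac{7219279}{273}$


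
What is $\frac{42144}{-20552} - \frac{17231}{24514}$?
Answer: $- \frac{24772313}{8996638} \approx -2.7535$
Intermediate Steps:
$\frac{42144}{-20552} - \frac{17231}{24514} = 42144 \left(- \frac{1}{20552}\right) - \frac{17231}{24514} = - \frac{5268}{2569} - \frac{17231}{24514} = - \frac{24772313}{8996638}$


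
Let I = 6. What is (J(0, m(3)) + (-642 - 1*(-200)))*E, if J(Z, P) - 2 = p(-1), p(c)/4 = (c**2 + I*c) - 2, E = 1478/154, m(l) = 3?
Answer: -345852/77 ≈ -4491.6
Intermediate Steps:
E = 739/77 (E = 1478*(1/154) = 739/77 ≈ 9.5974)
p(c) = -8 + 4*c**2 + 24*c (p(c) = 4*((c**2 + 6*c) - 2) = 4*(-2 + c**2 + 6*c) = -8 + 4*c**2 + 24*c)
J(Z, P) = -26 (J(Z, P) = 2 + (-8 + 4*(-1)**2 + 24*(-1)) = 2 + (-8 + 4*1 - 24) = 2 + (-8 + 4 - 24) = 2 - 28 = -26)
(J(0, m(3)) + (-642 - 1*(-200)))*E = (-26 + (-642 - 1*(-200)))*(739/77) = (-26 + (-642 + 200))*(739/77) = (-26 - 442)*(739/77) = -468*739/77 = -345852/77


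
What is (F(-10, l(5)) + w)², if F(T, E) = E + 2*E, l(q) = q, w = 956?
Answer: 942841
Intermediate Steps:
F(T, E) = 3*E
(F(-10, l(5)) + w)² = (3*5 + 956)² = (15 + 956)² = 971² = 942841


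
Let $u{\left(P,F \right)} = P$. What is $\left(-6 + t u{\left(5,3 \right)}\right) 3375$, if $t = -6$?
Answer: $-121500$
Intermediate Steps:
$\left(-6 + t u{\left(5,3 \right)}\right) 3375 = \left(-6 - 30\right) 3375 = \left(-36\right) 3375 = -121500$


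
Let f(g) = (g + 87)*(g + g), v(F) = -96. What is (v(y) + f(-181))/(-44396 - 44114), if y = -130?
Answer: -16966/44255 ≈ -0.38337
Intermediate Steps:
f(g) = 2*g*(87 + g) (f(g) = (87 + g)*(2*g) = 2*g*(87 + g))
(v(y) + f(-181))/(-44396 - 44114) = (-96 + 2*(-181)*(87 - 181))/(-44396 - 44114) = (-96 + 2*(-181)*(-94))/(-88510) = (-96 + 34028)*(-1/88510) = 33932*(-1/88510) = -16966/44255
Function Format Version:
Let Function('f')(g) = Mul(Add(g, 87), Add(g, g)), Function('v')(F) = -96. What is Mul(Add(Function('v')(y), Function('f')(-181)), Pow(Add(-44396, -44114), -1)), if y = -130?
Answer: Rational(-16966, 44255) ≈ -0.38337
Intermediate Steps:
Function('f')(g) = Mul(2, g, Add(87, g)) (Function('f')(g) = Mul(Add(87, g), Mul(2, g)) = Mul(2, g, Add(87, g)))
Mul(Add(Function('v')(y), Function('f')(-181)), Pow(Add(-44396, -44114), -1)) = Mul(Add(-96, Mul(2, -181, Add(87, -181))), Pow(Add(-44396, -44114), -1)) = Mul(Add(-96, Mul(2, -181, -94)), Pow(-88510, -1)) = Mul(Add(-96, 34028), Rational(-1, 88510)) = Mul(33932, Rational(-1, 88510)) = Rational(-16966, 44255)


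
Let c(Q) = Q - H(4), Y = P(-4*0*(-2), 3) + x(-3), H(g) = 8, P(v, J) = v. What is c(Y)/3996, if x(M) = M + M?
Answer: -7/1998 ≈ -0.0035035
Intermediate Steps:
x(M) = 2*M
Y = -6 (Y = -4*0*(-2) + 2*(-3) = 0*(-2) - 6 = 0 - 6 = -6)
c(Q) = -8 + Q (c(Q) = Q - 1*8 = Q - 8 = -8 + Q)
c(Y)/3996 = (-8 - 6)/3996 = -14*1/3996 = -7/1998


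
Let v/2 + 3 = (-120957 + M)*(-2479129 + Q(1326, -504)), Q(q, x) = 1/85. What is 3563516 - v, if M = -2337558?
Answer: -207229116773510/17 ≈ -1.2190e+13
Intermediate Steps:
Q(q, x) = 1/85
v = 207229177353282/17 (v = -6 + 2*((-120957 - 2337558)*(-2479129 + 1/85)) = -6 + 2*(-2458515*(-210725964/85)) = -6 + 2*(103614588676692/17) = -6 + 207229177353384/17 = 207229177353282/17 ≈ 1.2190e+13)
3563516 - v = 3563516 - 1*207229177353282/17 = 3563516 - 207229177353282/17 = -207229116773510/17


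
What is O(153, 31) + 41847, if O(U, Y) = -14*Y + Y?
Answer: 41444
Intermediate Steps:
O(U, Y) = -13*Y
O(153, 31) + 41847 = -13*31 + 41847 = -403 + 41847 = 41444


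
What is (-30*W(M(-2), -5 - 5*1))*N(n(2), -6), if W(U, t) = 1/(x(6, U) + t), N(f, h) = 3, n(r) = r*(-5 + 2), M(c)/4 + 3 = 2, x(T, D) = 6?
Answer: 45/2 ≈ 22.500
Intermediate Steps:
M(c) = -4 (M(c) = -12 + 4*2 = -12 + 8 = -4)
n(r) = -3*r (n(r) = r*(-3) = -3*r)
W(U, t) = 1/(6 + t)
(-30*W(M(-2), -5 - 5*1))*N(n(2), -6) = -30/(6 + (-5 - 5*1))*3 = -30/(6 + (-5 - 5))*3 = -30/(6 - 10)*3 = -30/(-4)*3 = -30*(-¼)*3 = (15/2)*3 = 45/2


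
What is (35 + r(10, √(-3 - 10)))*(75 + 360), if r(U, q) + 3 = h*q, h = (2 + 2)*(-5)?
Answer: 13920 - 8700*I*√13 ≈ 13920.0 - 31368.0*I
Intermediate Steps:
h = -20 (h = 4*(-5) = -20)
r(U, q) = -3 - 20*q
(35 + r(10, √(-3 - 10)))*(75 + 360) = (35 + (-3 - 20*√(-3 - 10)))*(75 + 360) = (35 + (-3 - 20*I*√13))*435 = (32 - 20*I*√13)*435 = 13920 - 8700*I*√13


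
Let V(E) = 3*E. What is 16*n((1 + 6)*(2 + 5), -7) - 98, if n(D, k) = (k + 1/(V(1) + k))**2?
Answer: 743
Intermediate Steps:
n(D, k) = (k + 1/(3 + k))**2 (n(D, k) = (k + 1/(3*1 + k))**2 = (k + 1/(3 + k))**2)
16*n((1 + 6)*(2 + 5), -7) - 98 = 16*((1 + (-7)**2 + 3*(-7))**2/(3 - 7)**2) - 98 = 16*((1 + 49 - 21)**2/(-4)**2) - 98 = 16*((1/16)*29**2) - 98 = 16*((1/16)*841) - 98 = 16*(841/16) - 98 = 841 - 98 = 743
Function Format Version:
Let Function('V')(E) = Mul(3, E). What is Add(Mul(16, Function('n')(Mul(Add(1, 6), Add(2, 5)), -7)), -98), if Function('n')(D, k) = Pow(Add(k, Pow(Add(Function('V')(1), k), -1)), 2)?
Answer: 743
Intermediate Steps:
Function('n')(D, k) = Pow(Add(k, Pow(Add(3, k), -1)), 2) (Function('n')(D, k) = Pow(Add(k, Pow(Add(Mul(3, 1), k), -1)), 2) = Pow(Add(k, Pow(Add(3, k), -1)), 2))
Add(Mul(16, Function('n')(Mul(Add(1, 6), Add(2, 5)), -7)), -98) = Add(Mul(16, Mul(Pow(Add(3, -7), -2), Pow(Add(1, Pow(-7, 2), Mul(3, -7)), 2))), -98) = Add(Mul(16, Mul(Pow(-4, -2), Pow(Add(1, 49, -21), 2))), -98) = Add(Mul(16, Mul(Rational(1, 16), Pow(29, 2))), -98) = Add(Mul(16, Mul(Rational(1, 16), 841)), -98) = Add(Mul(16, Rational(841, 16)), -98) = Add(841, -98) = 743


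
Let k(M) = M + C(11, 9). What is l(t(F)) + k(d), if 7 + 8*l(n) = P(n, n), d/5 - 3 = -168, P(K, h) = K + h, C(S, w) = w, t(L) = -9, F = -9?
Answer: -6553/8 ≈ -819.13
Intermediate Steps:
d = -825 (d = 15 + 5*(-168) = 15 - 840 = -825)
l(n) = -7/8 + n/4 (l(n) = -7/8 + (n + n)/8 = -7/8 + (2*n)/8 = -7/8 + n/4)
k(M) = 9 + M (k(M) = M + 9 = 9 + M)
l(t(F)) + k(d) = (-7/8 + (1/4)*(-9)) + (9 - 825) = (-7/8 - 9/4) - 816 = -25/8 - 816 = -6553/8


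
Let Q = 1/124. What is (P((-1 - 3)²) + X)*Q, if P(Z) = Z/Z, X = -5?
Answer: -1/31 ≈ -0.032258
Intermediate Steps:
P(Z) = 1
Q = 1/124 ≈ 0.0080645
(P((-1 - 3)²) + X)*Q = (1 - 5)*(1/124) = -4*1/124 = -1/31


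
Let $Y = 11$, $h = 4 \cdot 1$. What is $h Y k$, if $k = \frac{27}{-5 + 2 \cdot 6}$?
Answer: $\frac{1188}{7} \approx 169.71$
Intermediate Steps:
$h = 4$
$k = \frac{27}{7}$ ($k = \frac{27}{-5 + 12} = \frac{27}{7} \approx 3.8571$)
$h Y k = 4 \cdot 11 \cdot \frac{27}{7} = 44 \cdot \frac{27}{7} = \frac{1188}{7}$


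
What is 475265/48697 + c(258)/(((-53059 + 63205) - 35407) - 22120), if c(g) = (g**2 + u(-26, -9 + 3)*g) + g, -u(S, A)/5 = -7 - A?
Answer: 19201680901/2307312557 ≈ 8.3221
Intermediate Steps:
u(S, A) = 35 + 5*A (u(S, A) = -5*(-7 - A) = 35 + 5*A)
c(g) = g**2 + 6*g (c(g) = (g**2 + (35 + 5*(-9 + 3))*g) + g = (g**2 + (35 + 5*(-6))*g) + g = (g**2 + (35 - 30)*g) + g = (g**2 + 5*g) + g = g**2 + 6*g)
475265/48697 + c(258)/(((-53059 + 63205) - 35407) - 22120) = 475265/48697 + (258*(6 + 258))/(((-53059 + 63205) - 35407) - 22120) = 475265*(1/48697) + (258*264)/((10146 - 35407) - 22120) = 475265/48697 + 68112/(-25261 - 22120) = 475265/48697 + 68112/(-47381) = 475265/48697 + 68112*(-1/47381) = 475265/48697 - 68112/47381 = 19201680901/2307312557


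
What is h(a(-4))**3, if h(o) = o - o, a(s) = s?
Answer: 0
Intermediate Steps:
h(o) = 0
h(a(-4))**3 = 0**3 = 0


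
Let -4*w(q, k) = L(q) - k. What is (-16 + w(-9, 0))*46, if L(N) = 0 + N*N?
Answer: -3335/2 ≈ -1667.5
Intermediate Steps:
L(N) = N**2 (L(N) = 0 + N**2 = N**2)
w(q, k) = -q**2/4 + k/4 (w(q, k) = -(q**2 - k)/4 = -q**2/4 + k/4)
(-16 + w(-9, 0))*46 = (-16 + (-1/4*(-9)**2 + (1/4)*0))*46 = (-16 + (-1/4*81 + 0))*46 = (-16 + (-81/4 + 0))*46 = (-16 - 81/4)*46 = -145/4*46 = -3335/2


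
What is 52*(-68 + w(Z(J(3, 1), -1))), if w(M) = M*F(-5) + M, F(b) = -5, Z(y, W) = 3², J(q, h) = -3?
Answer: -5408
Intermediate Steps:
Z(y, W) = 9
w(M) = -4*M (w(M) = M*(-5) + M = -5*M + M = -4*M)
52*(-68 + w(Z(J(3, 1), -1))) = 52*(-68 - 4*9) = 52*(-68 - 36) = 52*(-104) = -5408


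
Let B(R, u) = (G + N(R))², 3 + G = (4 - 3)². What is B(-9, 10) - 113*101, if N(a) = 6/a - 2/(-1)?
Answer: -102713/9 ≈ -11413.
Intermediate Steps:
N(a) = 2 + 6/a (N(a) = 6/a - 2*(-1) = 6/a + 2 = 2 + 6/a)
G = -2 (G = -3 + (4 - 3)² = -3 + 1² = -3 + 1 = -2)
B(R, u) = 36/R² (B(R, u) = (-2 + (2 + 6/R))² = (6/R)² = 36/R²)
B(-9, 10) - 113*101 = 36/(-9)² - 113*101 = 36*(1/81) - 11413 = 4/9 - 11413 = -102713/9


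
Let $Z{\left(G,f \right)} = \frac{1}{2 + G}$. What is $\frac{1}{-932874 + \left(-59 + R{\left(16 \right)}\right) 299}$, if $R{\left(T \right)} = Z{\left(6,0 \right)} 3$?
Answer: $- \frac{8}{7603223} \approx -1.0522 \cdot 10^{-6}$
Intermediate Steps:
$R{\left(T \right)} = \frac{3}{8}$ ($R{\left(T \right)} = \frac{1}{2 + 6} \cdot 3 = \frac{1}{8} \cdot 3 = \frac{3}{8}$)
$\frac{1}{-932874 + \left(-59 + R{\left(16 \right)}\right) 299} = \frac{1}{-932874 + \left(-59 + \frac{3}{8}\right) 299} = \frac{1}{-932874 - \frac{140231}{8}} = \frac{1}{- \frac{7603223}{8}} = - \frac{8}{7603223}$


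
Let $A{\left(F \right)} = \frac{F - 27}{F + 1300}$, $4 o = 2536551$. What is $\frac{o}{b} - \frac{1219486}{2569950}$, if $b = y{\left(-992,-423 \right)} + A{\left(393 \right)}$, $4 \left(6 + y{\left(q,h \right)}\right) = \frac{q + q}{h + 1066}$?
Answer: $- \frac{3548202015726082223}{36678244161600} \approx -96739.0$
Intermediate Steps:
$o = \frac{2536551}{4}$ ($o = \frac{1}{4} \cdot 2536551 = \frac{2536551}{4} \approx 6.3414 \cdot 10^{5}$)
$A{\left(F \right)} = \frac{-27 + F}{1300 + F}$
$y{\left(q,h \right)} = -6 + \frac{q}{2 \left(1066 + h\right)}$ ($y{\left(q,h \right)} = -6 + \frac{\left(q + q\right) \frac{1}{h + 1066}}{4} = -6 + \frac{2 q \frac{1}{1066 + h}}{4} = -6 + \frac{q}{2 \left(1066 + h\right)}$)
$b = - \frac{7135984}{1088599}$ ($b = \frac{-12792 - 992 - -5076}{2 \left(1066 - 423\right)} + \frac{-27 + 393}{1300 + 393} = \frac{-12792 - 992 + 5076}{2 \cdot 643} + \frac{1}{1693} \cdot 366 = \frac{1}{2} \cdot \frac{1}{643} \left(-8708\right) + \frac{1}{1693} \cdot 366 = - \frac{4354}{643} + \frac{366}{1693} = - \frac{7135984}{1088599} \approx -6.5552$)
$\frac{o}{b} - \frac{1219486}{2569950} = \frac{2536551}{4 \left(- \frac{7135984}{1088599}\right)} - \frac{1219486}{2569950} = \frac{2536551}{4} \left(- \frac{1088599}{7135984}\right) - \frac{609743}{1284975} = - \frac{2761286882049}{28543936} - \frac{609743}{1284975} = - \frac{3548202015726082223}{36678244161600}$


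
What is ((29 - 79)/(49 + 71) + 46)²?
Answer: 299209/144 ≈ 2077.8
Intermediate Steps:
((29 - 79)/(49 + 71) + 46)² = (-50/120 + 46)² = (-50*1/120 + 46)² = (-5/12 + 46)² = (547/12)² = 299209/144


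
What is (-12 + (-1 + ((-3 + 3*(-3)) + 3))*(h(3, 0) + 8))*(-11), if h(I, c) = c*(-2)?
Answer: 1012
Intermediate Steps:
h(I, c) = -2*c
(-12 + (-1 + ((-3 + 3*(-3)) + 3))*(h(3, 0) + 8))*(-11) = (-12 + (-1 + ((-3 + 3*(-3)) + 3))*(-2*0 + 8))*(-11) = (-12 + (-1 + ((-3 - 9) + 3))*(0 + 8))*(-11) = (-12 + (-1 + (-12 + 3))*8)*(-11) = (-12 + (-1 - 9)*8)*(-11) = (-12 - 10*8)*(-11) = (-12 - 80)*(-11) = -92*(-11) = 1012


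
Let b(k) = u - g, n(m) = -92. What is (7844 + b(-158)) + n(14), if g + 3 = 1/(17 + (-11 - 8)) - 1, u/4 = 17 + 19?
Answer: 15801/2 ≈ 7900.5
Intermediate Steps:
u = 144 (u = 4*(17 + 19) = 4*36 = 144)
g = -9/2 (g = -3 + (1/(17 + (-11 - 8)) - 1) = -3 + (1/(17 - 19) - 1) = -3 + (1/(-2) - 1) = -3 + (-½ - 1) = -3 - 3/2 = -9/2 ≈ -4.5000)
b(k) = 297/2 (b(k) = 144 - 1*(-9/2) = 144 + 9/2 = 297/2)
(7844 + b(-158)) + n(14) = (7844 + 297/2) - 92 = 15985/2 - 92 = 15801/2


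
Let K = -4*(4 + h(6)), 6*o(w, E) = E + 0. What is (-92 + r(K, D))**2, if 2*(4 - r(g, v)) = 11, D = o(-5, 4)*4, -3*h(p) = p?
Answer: 34969/4 ≈ 8742.3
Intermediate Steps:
h(p) = -p/3
o(w, E) = E/6 (o(w, E) = (E + 0)/6 = E/6)
D = 8/3 (D = ((1/6)*4)*4 = (2/3)*4 = 8/3 ≈ 2.6667)
K = -8 (K = -4*(4 - 1/3*6) = -4*(4 - 2) = -4*2 = -8)
r(g, v) = -3/2 (r(g, v) = 4 - 1/2*11 = 4 - 11/2 = -3/2)
(-92 + r(K, D))**2 = (-92 - 3/2)**2 = (-187/2)**2 = 34969/4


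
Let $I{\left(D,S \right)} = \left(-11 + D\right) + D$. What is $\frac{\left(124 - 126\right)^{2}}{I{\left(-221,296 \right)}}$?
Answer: $- \frac{4}{453} \approx -0.00883$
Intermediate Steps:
$I{\left(D,S \right)} = -11 + 2 D$
$\frac{\left(124 - 126\right)^{2}}{I{\left(-221,296 \right)}} = \frac{\left(124 - 126\right)^{2}}{-11 + 2 \left(-221\right)} = \frac{\left(-2\right)^{2}}{-11 - 442} = \frac{4}{-453} = 4 \left(- \frac{1}{453}\right) = - \frac{4}{453}$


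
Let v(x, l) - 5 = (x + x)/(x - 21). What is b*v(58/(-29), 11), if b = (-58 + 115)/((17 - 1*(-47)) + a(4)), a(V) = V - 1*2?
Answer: 2261/506 ≈ 4.4684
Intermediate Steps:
a(V) = -2 + V (a(V) = V - 2 = -2 + V)
v(x, l) = 5 + 2*x/(-21 + x) (v(x, l) = 5 + (x + x)/(x - 21) = 5 + (2*x)/(-21 + x) = 5 + 2*x/(-21 + x))
b = 19/22 (b = (-58 + 115)/((17 - 1*(-47)) + (-2 + 4)) = 57/((17 + 47) + 2) = 57/(64 + 2) = 57/66 = 57*(1/66) = 19/22 ≈ 0.86364)
b*v(58/(-29), 11) = 19*(7*(-15 + 58/(-29))/(-21 + 58/(-29)))/22 = 19*(7*(-15 + 58*(-1/29))/(-21 + 58*(-1/29)))/22 = 19*(7*(-15 - 2)/(-21 - 2))/22 = 19*(7*(-17)/(-23))/22 = 19*(7*(-1/23)*(-17))/22 = (19/22)*(119/23) = 2261/506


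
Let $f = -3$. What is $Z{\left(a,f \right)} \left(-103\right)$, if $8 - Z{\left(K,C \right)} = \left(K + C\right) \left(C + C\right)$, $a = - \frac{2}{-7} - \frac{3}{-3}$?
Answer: $\frac{1648}{7} \approx 235.43$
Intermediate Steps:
$a = \frac{9}{7}$ ($a = \left(-2\right) \left(- \frac{1}{7}\right) - -1 = \frac{2}{7} + 1 = \frac{9}{7} \approx 1.2857$)
$Z{\left(K,C \right)} = 8 - 2 C \left(C + K\right)$ ($Z{\left(K,C \right)} = 8 - \left(K + C\right) \left(C + C\right) = 8 - \left(C + K\right) 2 C = 8 - 2 C \left(C + K\right)$)
$Z{\left(a,f \right)} \left(-103\right) = \left(8 - 2 \left(-3\right)^{2} - \left(-6\right) \frac{9}{7}\right) \left(-103\right) = \left(8 - 18 + \frac{54}{7}\right) \left(-103\right) = \left(- \frac{16}{7}\right) \left(-103\right) = \frac{1648}{7}$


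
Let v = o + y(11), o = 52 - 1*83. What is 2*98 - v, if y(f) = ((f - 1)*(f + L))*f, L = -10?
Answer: 117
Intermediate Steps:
o = -31 (o = 52 - 83 = -31)
y(f) = f*(-1 + f)*(-10 + f) (y(f) = ((f - 1)*(f - 10))*f = ((-1 + f)*(-10 + f))*f = f*(-1 + f)*(-10 + f))
v = 79 (v = -31 + 11*(10 + 11² - 11*11) = -31 + 11*(10 + 121 - 121) = -31 + 11*10 = -31 + 110 = 79)
2*98 - v = 2*98 - 1*79 = 196 - 79 = 117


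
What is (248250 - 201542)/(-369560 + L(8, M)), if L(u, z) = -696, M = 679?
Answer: -11677/92564 ≈ -0.12615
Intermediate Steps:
(248250 - 201542)/(-369560 + L(8, M)) = (248250 - 201542)/(-369560 - 696) = 46708/(-370256) = 46708*(-1/370256) = -11677/92564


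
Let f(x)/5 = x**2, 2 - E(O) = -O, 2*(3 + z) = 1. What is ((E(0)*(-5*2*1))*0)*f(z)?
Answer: 0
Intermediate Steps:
z = -5/2 (z = -3 + (1/2)*1 = -3 + 1/2 = -5/2 ≈ -2.5000)
E(O) = 2 + O (E(O) = 2 - (-1)*O = 2 + O)
f(x) = 5*x**2
((E(0)*(-5*2*1))*0)*f(z) = (((2 + 0)*(-5*2*1))*0)*(5*(-5/2)**2) = ((2*(-10*1))*0)*(5*(25/4)) = ((2*(-10))*0)*(125/4) = -20*0*(125/4) = 0*(125/4) = 0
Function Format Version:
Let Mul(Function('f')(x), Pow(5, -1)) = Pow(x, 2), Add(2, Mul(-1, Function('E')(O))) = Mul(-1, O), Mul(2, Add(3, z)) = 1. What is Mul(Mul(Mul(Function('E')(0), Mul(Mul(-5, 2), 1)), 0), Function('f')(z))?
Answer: 0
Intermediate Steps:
z = Rational(-5, 2) (z = Add(-3, Mul(Rational(1, 2), 1)) = Add(-3, Rational(1, 2)) = Rational(-5, 2) ≈ -2.5000)
Function('E')(O) = Add(2, O) (Function('E')(O) = Add(2, Mul(-1, Mul(-1, O))) = Add(2, O))
Function('f')(x) = Mul(5, Pow(x, 2))
Mul(Mul(Mul(Function('E')(0), Mul(Mul(-5, 2), 1)), 0), Function('f')(z)) = Mul(Mul(Mul(Add(2, 0), Mul(Mul(-5, 2), 1)), 0), Mul(5, Pow(Rational(-5, 2), 2))) = Mul(Mul(Mul(2, Mul(-10, 1)), 0), Mul(5, Rational(25, 4))) = Mul(Mul(Mul(2, -10), 0), Rational(125, 4)) = Mul(Mul(-20, 0), Rational(125, 4)) = Mul(0, Rational(125, 4)) = 0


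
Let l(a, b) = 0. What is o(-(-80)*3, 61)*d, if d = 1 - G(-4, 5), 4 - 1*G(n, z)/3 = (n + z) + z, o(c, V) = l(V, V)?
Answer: 0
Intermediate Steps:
o(c, V) = 0
G(n, z) = 12 - 6*z - 3*n (G(n, z) = 12 - 3*((n + z) + z) = 12 - 3*(n + 2*z) = 12 + (-6*z - 3*n) = 12 - 6*z - 3*n)
d = 7 (d = 1 - (12 - 6*5 - 3*(-4)) = 1 - (12 - 30 + 12) = 1 - 1*(-6) = 1 + 6 = 7)
o(-(-80)*3, 61)*d = 0*7 = 0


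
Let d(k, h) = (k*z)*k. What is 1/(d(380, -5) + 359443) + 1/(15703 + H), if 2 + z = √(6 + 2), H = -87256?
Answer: -166875165130/11578738412063703 + 288800*√2/161820446551 ≈ -1.1888e-5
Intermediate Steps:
z = -2 + 2*√2 (z = -2 + √(6 + 2) = -2 + √8 = -2 + 2*√2 ≈ 0.82843)
d(k, h) = k²*(-2 + 2*√2) (d(k, h) = (k*(-2 + 2*√2))*k = k²*(-2 + 2*√2))
1/(d(380, -5) + 359443) + 1/(15703 + H) = 1/(2*380²*(-1 + √2) + 359443) + 1/(15703 - 87256) = 1/(2*144400*(-1 + √2) + 359443) + 1/(-71553) = 1/((-288800 + 288800*√2) + 359443) - 1/71553 = 1/(70643 + 288800*√2) - 1/71553 = -1/71553 + 1/(70643 + 288800*√2)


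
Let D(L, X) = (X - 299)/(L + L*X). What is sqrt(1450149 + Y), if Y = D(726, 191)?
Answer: 15*sqrt(49910906)/88 ≈ 1204.2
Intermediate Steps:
D(L, X) = (-299 + X)/(L + L*X)
Y = -3/3872 (Y = (-299 + 191)/(726*(1 + 191)) = (1/726)*(-108)/192 = (1/726)*(1/192)*(-108) = -3/3872 ≈ -0.00077479)
sqrt(1450149 + Y) = sqrt(1450149 - 3/3872) = sqrt(5614976925/3872) = 15*sqrt(49910906)/88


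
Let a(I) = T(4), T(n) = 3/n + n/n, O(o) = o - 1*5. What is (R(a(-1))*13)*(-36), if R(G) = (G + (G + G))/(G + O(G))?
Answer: 1638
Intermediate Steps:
O(o) = -5 + o (O(o) = o - 5 = -5 + o)
T(n) = 1 + 3/n (T(n) = 3/n + 1 = 1 + 3/n)
a(I) = 7/4 (a(I) = (3 + 4)/4 = (¼)*7 = 7/4)
R(G) = 3*G/(-5 + 2*G) (R(G) = (G + (G + G))/(G + (-5 + G)) = (G + 2*G)/(-5 + 2*G) = (3*G)/(-5 + 2*G) = 3*G/(-5 + 2*G))
(R(a(-1))*13)*(-36) = ((3*(7/4)/(-5 + 2*(7/4)))*13)*(-36) = ((3*(7/4)/(-5 + 7/2))*13)*(-36) = ((3*(7/4)/(-3/2))*13)*(-36) = ((3*(7/4)*(-⅔))*13)*(-36) = -7/2*13*(-36) = -91/2*(-36) = 1638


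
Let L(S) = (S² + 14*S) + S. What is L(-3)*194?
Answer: -6984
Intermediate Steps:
L(S) = S² + 15*S
L(-3)*194 = -3*(15 - 3)*194 = -3*12*194 = -36*194 = -6984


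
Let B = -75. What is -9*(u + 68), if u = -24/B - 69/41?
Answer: -614727/1025 ≈ -599.73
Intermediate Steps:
u = -1397/1025 (u = -24/(-75) - 69/41 = -24*(-1/75) - 69*1/41 = 8/25 - 69/41 = -1397/1025 ≈ -1.3629)
-9*(u + 68) = -9*(-1397/1025 + 68) = -9*68303/1025 = -614727/1025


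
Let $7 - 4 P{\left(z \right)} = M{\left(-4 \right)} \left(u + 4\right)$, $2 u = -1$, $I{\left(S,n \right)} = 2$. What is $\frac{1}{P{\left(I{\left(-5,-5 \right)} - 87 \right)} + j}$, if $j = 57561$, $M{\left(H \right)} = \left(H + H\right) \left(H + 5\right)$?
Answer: $\frac{4}{230279} \approx 1.737 \cdot 10^{-5}$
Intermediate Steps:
$M{\left(H \right)} = 2 H \left(5 + H\right)$
$u = - \frac{1}{2}$ ($u = \frac{1}{2} \left(-1\right) = - \frac{1}{2} \approx -0.5$)
$P{\left(z \right)} = \frac{35}{4}$ ($P{\left(z \right)} = \frac{7}{4} - \frac{2 \left(-4\right) \left(5 - 4\right) \left(- \frac{1}{2} + 4\right)}{4} = \frac{7}{4} - \frac{2 \left(-4\right) 1 \cdot \frac{7}{2}}{4} = \frac{7}{4} - \frac{\left(-8\right) \frac{7}{2}}{4} = \frac{7}{4} - -7 = \frac{7}{4} + 7 = \frac{35}{4}$)
$\frac{1}{P{\left(I{\left(-5,-5 \right)} - 87 \right)} + j} = \frac{1}{\frac{35}{4} + 57561} = \frac{1}{\frac{230279}{4}} = \frac{4}{230279}$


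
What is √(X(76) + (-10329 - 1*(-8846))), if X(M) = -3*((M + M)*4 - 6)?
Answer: I*√3289 ≈ 57.35*I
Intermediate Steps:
X(M) = 18 - 24*M (X(M) = -3*((2*M)*4 - 6) = -3*(8*M - 6) = -3*(-6 + 8*M) = 18 - 24*M)
√(X(76) + (-10329 - 1*(-8846))) = √((18 - 24*76) + (-10329 - 1*(-8846))) = √((18 - 1824) + (-10329 + 8846)) = √(-1806 - 1483) = √(-3289) = I*√3289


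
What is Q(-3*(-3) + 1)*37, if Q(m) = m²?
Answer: 3700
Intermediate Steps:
Q(-3*(-3) + 1)*37 = (-3*(-3) + 1)²*37 = (9 + 1)²*37 = 10²*37 = 100*37 = 3700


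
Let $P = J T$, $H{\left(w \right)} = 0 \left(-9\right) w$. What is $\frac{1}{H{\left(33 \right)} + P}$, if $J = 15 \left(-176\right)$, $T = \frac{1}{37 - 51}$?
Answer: $\frac{7}{1320} \approx 0.005303$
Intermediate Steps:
$H{\left(w \right)} = 0$ ($H{\left(w \right)} = 0 w = 0$)
$T = - \frac{1}{14}$ ($T = \frac{1}{-14} = - \frac{1}{14} \approx -0.071429$)
$J = -2640$
$P = \frac{1320}{7}$ ($P = \left(-2640\right) \left(- \frac{1}{14}\right) = \frac{1320}{7} \approx 188.57$)
$\frac{1}{H{\left(33 \right)} + P} = \frac{1}{0 + \frac{1320}{7}} = \frac{1}{\frac{1320}{7}} = \frac{7}{1320}$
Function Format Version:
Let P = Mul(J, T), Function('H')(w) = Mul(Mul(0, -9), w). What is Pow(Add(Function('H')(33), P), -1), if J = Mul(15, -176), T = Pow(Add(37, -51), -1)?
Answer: Rational(7, 1320) ≈ 0.0053030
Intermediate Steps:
Function('H')(w) = 0 (Function('H')(w) = Mul(0, w) = 0)
T = Rational(-1, 14) (T = Pow(-14, -1) = Rational(-1, 14) ≈ -0.071429)
J = -2640
P = Rational(1320, 7) (P = Mul(-2640, Rational(-1, 14)) = Rational(1320, 7) ≈ 188.57)
Pow(Add(Function('H')(33), P), -1) = Pow(Add(0, Rational(1320, 7)), -1) = Pow(Rational(1320, 7), -1) = Rational(7, 1320)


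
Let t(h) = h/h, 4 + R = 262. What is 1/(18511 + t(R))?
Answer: 1/18512 ≈ 5.4019e-5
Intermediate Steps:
R = 258 (R = -4 + 262 = 258)
t(h) = 1
1/(18511 + t(R)) = 1/(18511 + 1) = 1/18512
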